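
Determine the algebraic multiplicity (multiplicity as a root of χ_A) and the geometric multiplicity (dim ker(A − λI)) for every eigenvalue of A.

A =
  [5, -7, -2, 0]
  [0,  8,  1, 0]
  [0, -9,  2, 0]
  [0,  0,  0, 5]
λ = 5: alg = 4, geom = 2

Step 1 — factor the characteristic polynomial to read off the algebraic multiplicities:
  χ_A(x) = (x - 5)^4

Step 2 — compute geometric multiplicities via the rank-nullity identity g(λ) = n − rank(A − λI):
  rank(A − (5)·I) = 2, so dim ker(A − (5)·I) = n − 2 = 2

Summary:
  λ = 5: algebraic multiplicity = 4, geometric multiplicity = 2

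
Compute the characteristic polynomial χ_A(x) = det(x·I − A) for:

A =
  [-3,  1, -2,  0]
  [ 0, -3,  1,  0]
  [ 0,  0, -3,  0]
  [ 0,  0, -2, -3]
x^4 + 12*x^3 + 54*x^2 + 108*x + 81

Expanding det(x·I − A) (e.g. by cofactor expansion or by noting that A is similar to its Jordan form J, which has the same characteristic polynomial as A) gives
  χ_A(x) = x^4 + 12*x^3 + 54*x^2 + 108*x + 81
which factors as (x + 3)^4. The eigenvalues (with algebraic multiplicities) are λ = -3 with multiplicity 4.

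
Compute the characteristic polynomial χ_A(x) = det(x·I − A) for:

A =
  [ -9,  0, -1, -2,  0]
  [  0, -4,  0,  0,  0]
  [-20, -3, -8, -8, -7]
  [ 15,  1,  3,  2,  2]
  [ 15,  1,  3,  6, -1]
x^5 + 20*x^4 + 160*x^3 + 640*x^2 + 1280*x + 1024

Expanding det(x·I − A) (e.g. by cofactor expansion or by noting that A is similar to its Jordan form J, which has the same characteristic polynomial as A) gives
  χ_A(x) = x^5 + 20*x^4 + 160*x^3 + 640*x^2 + 1280*x + 1024
which factors as (x + 4)^5. The eigenvalues (with algebraic multiplicities) are λ = -4 with multiplicity 5.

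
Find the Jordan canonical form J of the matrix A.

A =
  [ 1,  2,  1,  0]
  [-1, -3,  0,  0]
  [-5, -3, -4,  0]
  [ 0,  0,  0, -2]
J_3(-2) ⊕ J_1(-2)

The characteristic polynomial is
  det(x·I − A) = x^4 + 8*x^3 + 24*x^2 + 32*x + 16 = (x + 2)^4

Eigenvalues and multiplicities (the geometric multiplicity of λ is n − rank(A − λI), which equals the number of Jordan blocks for λ):
  λ = -2: algebraic multiplicity = 4, geometric multiplicity = 2

Determining the block sizes for each eigenvalue:
  λ = -2: with am = 4 and gm = 2, the partition is not yet determined (e.g. several partitions of 4 into 2 parts exist). Let N = A − (-2)·I. Computing rank(N^1) = 2, rank(N^2) = 1, rank(N^3) = 0; the number of blocks of size ≥ j is rank(N^{j−1}) − rank(N^j), giving [2, 1, 1]. So we have 1 block(s) of size 3, 1 block(s) of size 1 → block sizes [3, 1]

Assembling the blocks gives a Jordan form
J =
  [-2,  1,  0,  0]
  [ 0, -2,  1,  0]
  [ 0,  0, -2,  0]
  [ 0,  0,  0, -2]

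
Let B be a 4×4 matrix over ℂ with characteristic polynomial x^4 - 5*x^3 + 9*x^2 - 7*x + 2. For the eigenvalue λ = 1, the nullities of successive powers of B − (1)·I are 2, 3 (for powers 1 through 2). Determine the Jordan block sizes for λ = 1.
Block sizes for λ = 1: [2, 1]

From the dimensions of kernels of powers, the number of Jordan blocks of size at least j is d_j − d_{j−1} where d_j = dim ker(N^j) (with d_0 = 0). Computing the differences gives [2, 1].
The number of blocks of size exactly k is (#blocks of size ≥ k) − (#blocks of size ≥ k + 1), so the partition is: 1 block(s) of size 1, 1 block(s) of size 2.
In nonincreasing order the block sizes are [2, 1].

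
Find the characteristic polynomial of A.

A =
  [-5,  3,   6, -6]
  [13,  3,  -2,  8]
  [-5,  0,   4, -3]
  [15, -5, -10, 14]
x^4 - 16*x^3 + 96*x^2 - 256*x + 256

Expanding det(x·I − A) (e.g. by cofactor expansion or by noting that A is similar to its Jordan form J, which has the same characteristic polynomial as A) gives
  χ_A(x) = x^4 - 16*x^3 + 96*x^2 - 256*x + 256
which factors as (x - 4)^4. The eigenvalues (with algebraic multiplicities) are λ = 4 with multiplicity 4.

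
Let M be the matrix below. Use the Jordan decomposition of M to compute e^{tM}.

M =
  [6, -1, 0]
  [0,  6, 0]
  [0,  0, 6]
e^{tM} =
  [exp(6*t), -t*exp(6*t), 0]
  [0, exp(6*t), 0]
  [0, 0, exp(6*t)]

Strategy: write M = P · J · P⁻¹ where J is a Jordan canonical form, so e^{tM} = P · e^{tJ} · P⁻¹, and e^{tJ} can be computed block-by-block.

M has Jordan form
J =
  [6, 1, 0]
  [0, 6, 0]
  [0, 0, 6]
(up to reordering of blocks).

Per-block formulas:
  For a 2×2 Jordan block J_2(6): exp(t · J_2(6)) = e^(6t)·(I + t·N), where N is the 2×2 nilpotent shift.
  For a 1×1 block at λ = 6: exp(t · [6]) = [e^(6t)].

After assembling e^{tJ} and conjugating by P, we get:

e^{tM} =
  [exp(6*t), -t*exp(6*t), 0]
  [0, exp(6*t), 0]
  [0, 0, exp(6*t)]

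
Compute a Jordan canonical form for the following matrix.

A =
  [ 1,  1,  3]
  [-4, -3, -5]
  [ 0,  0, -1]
J_3(-1)

The characteristic polynomial is
  det(x·I − A) = x^3 + 3*x^2 + 3*x + 1 = (x + 1)^3

Eigenvalues and multiplicities (the geometric multiplicity of λ is n − rank(A − λI), which equals the number of Jordan blocks for λ):
  λ = -1: algebraic multiplicity = 3, geometric multiplicity = 1

Determining the block sizes for each eigenvalue:
  λ = -1: one block (gm = 1), so the single block has size am = 3 → block sizes [3]

Assembling the blocks gives a Jordan form
J =
  [-1,  1,  0]
  [ 0, -1,  1]
  [ 0,  0, -1]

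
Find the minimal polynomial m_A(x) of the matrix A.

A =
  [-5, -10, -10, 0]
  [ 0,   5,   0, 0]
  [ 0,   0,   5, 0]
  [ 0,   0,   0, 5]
x^2 - 25

The characteristic polynomial is χ_A(x) = (x - 5)^3*(x + 5), so the eigenvalues are known. The minimal polynomial is
  m_A(x) = Π_λ (x − λ)^{k_λ}
where k_λ is the size of the *largest* Jordan block for λ (equivalently, the smallest k with (A − λI)^k v = 0 for every generalised eigenvector v of λ).

  λ = -5: largest Jordan block has size 1, contributing (x + 5)
  λ = 5: largest Jordan block has size 1, contributing (x − 5)

So m_A(x) = (x - 5)*(x + 5) = x^2 - 25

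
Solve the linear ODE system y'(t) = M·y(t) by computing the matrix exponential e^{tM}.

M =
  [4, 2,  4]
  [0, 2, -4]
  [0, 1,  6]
e^{tM} =
  [exp(4*t), 2*t*exp(4*t), 4*t*exp(4*t)]
  [0, -2*t*exp(4*t) + exp(4*t), -4*t*exp(4*t)]
  [0, t*exp(4*t), 2*t*exp(4*t) + exp(4*t)]

Strategy: write M = P · J · P⁻¹ where J is a Jordan canonical form, so e^{tM} = P · e^{tJ} · P⁻¹, and e^{tJ} can be computed block-by-block.

M has Jordan form
J =
  [4, 1, 0]
  [0, 4, 0]
  [0, 0, 4]
(up to reordering of blocks).

Per-block formulas:
  For a 2×2 Jordan block J_2(4): exp(t · J_2(4)) = e^(4t)·(I + t·N), where N is the 2×2 nilpotent shift.
  For a 1×1 block at λ = 4: exp(t · [4]) = [e^(4t)].

After assembling e^{tJ} and conjugating by P, we get:

e^{tM} =
  [exp(4*t), 2*t*exp(4*t), 4*t*exp(4*t)]
  [0, -2*t*exp(4*t) + exp(4*t), -4*t*exp(4*t)]
  [0, t*exp(4*t), 2*t*exp(4*t) + exp(4*t)]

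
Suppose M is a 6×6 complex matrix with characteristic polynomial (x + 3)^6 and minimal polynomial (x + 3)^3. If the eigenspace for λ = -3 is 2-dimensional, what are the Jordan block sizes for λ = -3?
Block sizes for λ = -3: [3, 3]

Step 1 — from the characteristic polynomial, algebraic multiplicity of λ = -3 is 6. From dim ker(M − (-3)·I) = 2, there are exactly 2 Jordan blocks for λ = -3.
Step 2 — from the minimal polynomial, the factor (x + 3)^3 tells us the largest block for λ = -3 has size 3.
Step 3 — with total size 6, 2 blocks, and largest block 3, the block sizes (in nonincreasing order) are [3, 3].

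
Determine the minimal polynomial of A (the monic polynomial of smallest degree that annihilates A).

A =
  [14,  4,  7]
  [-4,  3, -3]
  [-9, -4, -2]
x^3 - 15*x^2 + 75*x - 125

The characteristic polynomial is χ_A(x) = (x - 5)^3, so the eigenvalues are known. The minimal polynomial is
  m_A(x) = Π_λ (x − λ)^{k_λ}
where k_λ is the size of the *largest* Jordan block for λ (equivalently, the smallest k with (A − λI)^k v = 0 for every generalised eigenvector v of λ).

  λ = 5: largest Jordan block has size 3, contributing (x − 5)^3

So m_A(x) = (x - 5)^3 = x^3 - 15*x^2 + 75*x - 125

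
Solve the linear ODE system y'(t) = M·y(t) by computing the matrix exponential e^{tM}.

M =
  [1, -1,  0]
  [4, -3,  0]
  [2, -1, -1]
e^{tM} =
  [2*t*exp(-t) + exp(-t), -t*exp(-t), 0]
  [4*t*exp(-t), -2*t*exp(-t) + exp(-t), 0]
  [2*t*exp(-t), -t*exp(-t), exp(-t)]

Strategy: write M = P · J · P⁻¹ where J is a Jordan canonical form, so e^{tM} = P · e^{tJ} · P⁻¹, and e^{tJ} can be computed block-by-block.

M has Jordan form
J =
  [-1,  1,  0]
  [ 0, -1,  0]
  [ 0,  0, -1]
(up to reordering of blocks).

Per-block formulas:
  For a 2×2 Jordan block J_2(-1): exp(t · J_2(-1)) = e^(-1t)·(I + t·N), where N is the 2×2 nilpotent shift.
  For a 1×1 block at λ = -1: exp(t · [-1]) = [e^(-1t)].

After assembling e^{tJ} and conjugating by P, we get:

e^{tM} =
  [2*t*exp(-t) + exp(-t), -t*exp(-t), 0]
  [4*t*exp(-t), -2*t*exp(-t) + exp(-t), 0]
  [2*t*exp(-t), -t*exp(-t), exp(-t)]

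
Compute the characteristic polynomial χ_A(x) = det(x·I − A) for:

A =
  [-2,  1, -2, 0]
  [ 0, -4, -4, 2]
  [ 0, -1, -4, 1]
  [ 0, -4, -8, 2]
x^4 + 8*x^3 + 24*x^2 + 32*x + 16

Expanding det(x·I − A) (e.g. by cofactor expansion or by noting that A is similar to its Jordan form J, which has the same characteristic polynomial as A) gives
  χ_A(x) = x^4 + 8*x^3 + 24*x^2 + 32*x + 16
which factors as (x + 2)^4. The eigenvalues (with algebraic multiplicities) are λ = -2 with multiplicity 4.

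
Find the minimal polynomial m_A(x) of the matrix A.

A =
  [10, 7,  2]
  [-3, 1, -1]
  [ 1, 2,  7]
x^3 - 18*x^2 + 108*x - 216

The characteristic polynomial is χ_A(x) = (x - 6)^3, so the eigenvalues are known. The minimal polynomial is
  m_A(x) = Π_λ (x − λ)^{k_λ}
where k_λ is the size of the *largest* Jordan block for λ (equivalently, the smallest k with (A − λI)^k v = 0 for every generalised eigenvector v of λ).

  λ = 6: largest Jordan block has size 3, contributing (x − 6)^3

So m_A(x) = (x - 6)^3 = x^3 - 18*x^2 + 108*x - 216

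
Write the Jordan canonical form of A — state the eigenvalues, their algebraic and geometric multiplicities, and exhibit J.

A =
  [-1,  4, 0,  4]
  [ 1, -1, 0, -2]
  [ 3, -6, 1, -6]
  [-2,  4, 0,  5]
J_2(1) ⊕ J_1(1) ⊕ J_1(1)

The characteristic polynomial is
  det(x·I − A) = x^4 - 4*x^3 + 6*x^2 - 4*x + 1 = (x - 1)^4

Eigenvalues and multiplicities (the geometric multiplicity of λ is n − rank(A − λI), which equals the number of Jordan blocks for λ):
  λ = 1: algebraic multiplicity = 4, geometric multiplicity = 3

Determining the block sizes for each eigenvalue:
  λ = 1: 3 blocks summing to 4 forces exactly one block of size 2 and the rest size 1 → block sizes [2, 1, 1]

Assembling the blocks gives a Jordan form
J =
  [1, 1, 0, 0]
  [0, 1, 0, 0]
  [0, 0, 1, 0]
  [0, 0, 0, 1]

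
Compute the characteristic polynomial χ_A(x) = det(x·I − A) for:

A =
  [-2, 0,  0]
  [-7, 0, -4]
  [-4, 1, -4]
x^3 + 6*x^2 + 12*x + 8

Expanding det(x·I − A) (e.g. by cofactor expansion or by noting that A is similar to its Jordan form J, which has the same characteristic polynomial as A) gives
  χ_A(x) = x^3 + 6*x^2 + 12*x + 8
which factors as (x + 2)^3. The eigenvalues (with algebraic multiplicities) are λ = -2 with multiplicity 3.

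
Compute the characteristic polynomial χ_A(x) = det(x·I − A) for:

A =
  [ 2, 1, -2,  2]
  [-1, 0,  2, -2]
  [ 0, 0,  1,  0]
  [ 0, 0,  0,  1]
x^4 - 4*x^3 + 6*x^2 - 4*x + 1

Expanding det(x·I − A) (e.g. by cofactor expansion or by noting that A is similar to its Jordan form J, which has the same characteristic polynomial as A) gives
  χ_A(x) = x^4 - 4*x^3 + 6*x^2 - 4*x + 1
which factors as (x - 1)^4. The eigenvalues (with algebraic multiplicities) are λ = 1 with multiplicity 4.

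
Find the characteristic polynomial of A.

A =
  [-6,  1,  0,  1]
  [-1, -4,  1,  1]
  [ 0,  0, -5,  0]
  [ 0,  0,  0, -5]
x^4 + 20*x^3 + 150*x^2 + 500*x + 625

Expanding det(x·I − A) (e.g. by cofactor expansion or by noting that A is similar to its Jordan form J, which has the same characteristic polynomial as A) gives
  χ_A(x) = x^4 + 20*x^3 + 150*x^2 + 500*x + 625
which factors as (x + 5)^4. The eigenvalues (with algebraic multiplicities) are λ = -5 with multiplicity 4.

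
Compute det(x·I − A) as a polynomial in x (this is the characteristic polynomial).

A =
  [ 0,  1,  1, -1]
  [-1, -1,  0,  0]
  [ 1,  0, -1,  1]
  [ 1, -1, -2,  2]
x^4

Expanding det(x·I − A) (e.g. by cofactor expansion or by noting that A is similar to its Jordan form J, which has the same characteristic polynomial as A) gives
  χ_A(x) = x^4
which factors as x^4. The eigenvalues (with algebraic multiplicities) are λ = 0 with multiplicity 4.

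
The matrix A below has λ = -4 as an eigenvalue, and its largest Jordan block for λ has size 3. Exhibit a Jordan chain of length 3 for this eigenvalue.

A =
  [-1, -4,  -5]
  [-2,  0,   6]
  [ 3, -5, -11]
A Jordan chain for λ = -4 of length 3:
v_1 = (2, 4, -2)ᵀ
v_2 = (3, -2, 3)ᵀ
v_3 = (1, 0, 0)ᵀ

Let N = A − (-4)·I. We want v_3 with N^3 v_3 = 0 but N^2 v_3 ≠ 0; then v_{j-1} := N · v_j for j = 3, …, 2.

Pick v_3 = (1, 0, 0)ᵀ.
Then v_2 = N · v_3 = (3, -2, 3)ᵀ.
Then v_1 = N · v_2 = (2, 4, -2)ᵀ.

Sanity check: (A − (-4)·I) v_1 = (0, 0, 0)ᵀ = 0. ✓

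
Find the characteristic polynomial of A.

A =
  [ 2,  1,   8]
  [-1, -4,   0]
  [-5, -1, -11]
x^3 + 13*x^2 + 55*x + 75

Expanding det(x·I − A) (e.g. by cofactor expansion or by noting that A is similar to its Jordan form J, which has the same characteristic polynomial as A) gives
  χ_A(x) = x^3 + 13*x^2 + 55*x + 75
which factors as (x + 3)*(x + 5)^2. The eigenvalues (with algebraic multiplicities) are λ = -5 with multiplicity 2, λ = -3 with multiplicity 1.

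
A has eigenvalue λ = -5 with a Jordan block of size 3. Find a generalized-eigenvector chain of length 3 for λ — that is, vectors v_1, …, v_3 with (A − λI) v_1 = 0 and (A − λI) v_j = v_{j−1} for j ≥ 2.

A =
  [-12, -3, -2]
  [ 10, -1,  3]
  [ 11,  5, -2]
A Jordan chain for λ = -5 of length 3:
v_1 = (-3, 3, 6)ᵀ
v_2 = (-7, 10, 11)ᵀ
v_3 = (1, 0, 0)ᵀ

Let N = A − (-5)·I. We want v_3 with N^3 v_3 = 0 but N^2 v_3 ≠ 0; then v_{j-1} := N · v_j for j = 3, …, 2.

Pick v_3 = (1, 0, 0)ᵀ.
Then v_2 = N · v_3 = (-7, 10, 11)ᵀ.
Then v_1 = N · v_2 = (-3, 3, 6)ᵀ.

Sanity check: (A − (-5)·I) v_1 = (0, 0, 0)ᵀ = 0. ✓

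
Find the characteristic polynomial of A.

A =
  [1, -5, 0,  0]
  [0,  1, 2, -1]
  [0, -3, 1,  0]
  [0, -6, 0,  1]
x^4 - 4*x^3 + 6*x^2 - 4*x + 1

Expanding det(x·I − A) (e.g. by cofactor expansion or by noting that A is similar to its Jordan form J, which has the same characteristic polynomial as A) gives
  χ_A(x) = x^4 - 4*x^3 + 6*x^2 - 4*x + 1
which factors as (x - 1)^4. The eigenvalues (with algebraic multiplicities) are λ = 1 with multiplicity 4.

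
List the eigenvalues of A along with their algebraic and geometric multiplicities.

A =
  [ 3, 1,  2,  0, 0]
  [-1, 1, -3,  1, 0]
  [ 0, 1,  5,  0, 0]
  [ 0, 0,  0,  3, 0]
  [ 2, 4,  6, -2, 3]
λ = 3: alg = 5, geom = 3

Step 1 — factor the characteristic polynomial to read off the algebraic multiplicities:
  χ_A(x) = (x - 3)^5

Step 2 — compute geometric multiplicities via the rank-nullity identity g(λ) = n − rank(A − λI):
  rank(A − (3)·I) = 2, so dim ker(A − (3)·I) = n − 2 = 3

Summary:
  λ = 3: algebraic multiplicity = 5, geometric multiplicity = 3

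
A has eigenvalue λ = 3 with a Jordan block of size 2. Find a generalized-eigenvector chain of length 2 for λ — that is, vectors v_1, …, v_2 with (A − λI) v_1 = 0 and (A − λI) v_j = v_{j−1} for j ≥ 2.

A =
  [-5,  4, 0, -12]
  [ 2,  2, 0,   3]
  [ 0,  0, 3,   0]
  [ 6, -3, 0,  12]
A Jordan chain for λ = 3 of length 2:
v_1 = (-8, 2, 0, 6)ᵀ
v_2 = (1, 0, 0, 0)ᵀ

Let N = A − (3)·I. We want v_2 with N^2 v_2 = 0 but N^1 v_2 ≠ 0; then v_{j-1} := N · v_j for j = 2, …, 2.

Pick v_2 = (1, 0, 0, 0)ᵀ.
Then v_1 = N · v_2 = (-8, 2, 0, 6)ᵀ.

Sanity check: (A − (3)·I) v_1 = (0, 0, 0, 0)ᵀ = 0. ✓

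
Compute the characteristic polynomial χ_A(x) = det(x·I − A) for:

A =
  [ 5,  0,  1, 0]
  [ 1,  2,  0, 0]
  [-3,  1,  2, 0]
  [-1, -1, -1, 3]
x^4 - 12*x^3 + 54*x^2 - 108*x + 81

Expanding det(x·I − A) (e.g. by cofactor expansion or by noting that A is similar to its Jordan form J, which has the same characteristic polynomial as A) gives
  χ_A(x) = x^4 - 12*x^3 + 54*x^2 - 108*x + 81
which factors as (x - 3)^4. The eigenvalues (with algebraic multiplicities) are λ = 3 with multiplicity 4.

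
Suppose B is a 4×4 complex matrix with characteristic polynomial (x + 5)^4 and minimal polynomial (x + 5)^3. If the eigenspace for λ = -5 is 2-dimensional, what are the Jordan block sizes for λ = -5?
Block sizes for λ = -5: [3, 1]

Step 1 — from the characteristic polynomial, algebraic multiplicity of λ = -5 is 4. From dim ker(B − (-5)·I) = 2, there are exactly 2 Jordan blocks for λ = -5.
Step 2 — from the minimal polynomial, the factor (x + 5)^3 tells us the largest block for λ = -5 has size 3.
Step 3 — with total size 4, 2 blocks, and largest block 3, the block sizes (in nonincreasing order) are [3, 1].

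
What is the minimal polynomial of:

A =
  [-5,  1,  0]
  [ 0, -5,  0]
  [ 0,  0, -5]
x^2 + 10*x + 25

The characteristic polynomial is χ_A(x) = (x + 5)^3, so the eigenvalues are known. The minimal polynomial is
  m_A(x) = Π_λ (x − λ)^{k_λ}
where k_λ is the size of the *largest* Jordan block for λ (equivalently, the smallest k with (A − λI)^k v = 0 for every generalised eigenvector v of λ).

  λ = -5: largest Jordan block has size 2, contributing (x + 5)^2

So m_A(x) = (x + 5)^2 = x^2 + 10*x + 25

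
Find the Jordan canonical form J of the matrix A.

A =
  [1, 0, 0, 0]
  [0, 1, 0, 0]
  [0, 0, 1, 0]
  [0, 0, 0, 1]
J_1(1) ⊕ J_1(1) ⊕ J_1(1) ⊕ J_1(1)

The characteristic polynomial is
  det(x·I − A) = x^4 - 4*x^3 + 6*x^2 - 4*x + 1 = (x - 1)^4

Eigenvalues and multiplicities (the geometric multiplicity of λ is n − rank(A − λI), which equals the number of Jordan blocks for λ):
  λ = 1: algebraic multiplicity = 4, geometric multiplicity = 4

Determining the block sizes for each eigenvalue:
  λ = 1: gm = am = 4, so every block has size 1 → block sizes [1, 1, 1, 1]

Assembling the blocks gives a Jordan form
J =
  [1, 0, 0, 0]
  [0, 1, 0, 0]
  [0, 0, 1, 0]
  [0, 0, 0, 1]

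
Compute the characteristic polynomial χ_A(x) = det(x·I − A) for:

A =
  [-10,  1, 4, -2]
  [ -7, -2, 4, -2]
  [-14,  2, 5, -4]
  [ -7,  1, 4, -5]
x^4 + 12*x^3 + 54*x^2 + 108*x + 81

Expanding det(x·I − A) (e.g. by cofactor expansion or by noting that A is similar to its Jordan form J, which has the same characteristic polynomial as A) gives
  χ_A(x) = x^4 + 12*x^3 + 54*x^2 + 108*x + 81
which factors as (x + 3)^4. The eigenvalues (with algebraic multiplicities) are λ = -3 with multiplicity 4.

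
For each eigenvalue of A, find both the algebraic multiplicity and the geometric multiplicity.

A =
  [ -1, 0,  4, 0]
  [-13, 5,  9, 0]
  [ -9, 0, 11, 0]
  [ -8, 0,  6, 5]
λ = 5: alg = 4, geom = 2

Step 1 — factor the characteristic polynomial to read off the algebraic multiplicities:
  χ_A(x) = (x - 5)^4

Step 2 — compute geometric multiplicities via the rank-nullity identity g(λ) = n − rank(A − λI):
  rank(A − (5)·I) = 2, so dim ker(A − (5)·I) = n − 2 = 2

Summary:
  λ = 5: algebraic multiplicity = 4, geometric multiplicity = 2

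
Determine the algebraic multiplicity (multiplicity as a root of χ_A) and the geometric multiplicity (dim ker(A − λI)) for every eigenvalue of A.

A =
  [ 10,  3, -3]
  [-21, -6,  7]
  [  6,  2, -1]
λ = 1: alg = 3, geom = 2

Step 1 — factor the characteristic polynomial to read off the algebraic multiplicities:
  χ_A(x) = (x - 1)^3

Step 2 — compute geometric multiplicities via the rank-nullity identity g(λ) = n − rank(A − λI):
  rank(A − (1)·I) = 1, so dim ker(A − (1)·I) = n − 1 = 2

Summary:
  λ = 1: algebraic multiplicity = 3, geometric multiplicity = 2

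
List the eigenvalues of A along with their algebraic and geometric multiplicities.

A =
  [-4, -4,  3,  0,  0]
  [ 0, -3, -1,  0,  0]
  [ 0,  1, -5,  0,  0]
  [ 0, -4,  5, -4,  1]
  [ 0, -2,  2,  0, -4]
λ = -4: alg = 5, geom = 2

Step 1 — factor the characteristic polynomial to read off the algebraic multiplicities:
  χ_A(x) = (x + 4)^5

Step 2 — compute geometric multiplicities via the rank-nullity identity g(λ) = n − rank(A − λI):
  rank(A − (-4)·I) = 3, so dim ker(A − (-4)·I) = n − 3 = 2

Summary:
  λ = -4: algebraic multiplicity = 5, geometric multiplicity = 2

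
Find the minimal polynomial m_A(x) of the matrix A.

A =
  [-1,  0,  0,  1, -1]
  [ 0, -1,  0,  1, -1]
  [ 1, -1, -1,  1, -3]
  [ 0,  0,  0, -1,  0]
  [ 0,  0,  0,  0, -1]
x^2 + 2*x + 1

The characteristic polynomial is χ_A(x) = (x + 1)^5, so the eigenvalues are known. The minimal polynomial is
  m_A(x) = Π_λ (x − λ)^{k_λ}
where k_λ is the size of the *largest* Jordan block for λ (equivalently, the smallest k with (A − λI)^k v = 0 for every generalised eigenvector v of λ).

  λ = -1: largest Jordan block has size 2, contributing (x + 1)^2

So m_A(x) = (x + 1)^2 = x^2 + 2*x + 1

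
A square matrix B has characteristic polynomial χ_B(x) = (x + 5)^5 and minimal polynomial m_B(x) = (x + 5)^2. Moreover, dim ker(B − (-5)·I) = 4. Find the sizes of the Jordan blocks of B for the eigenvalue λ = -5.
Block sizes for λ = -5: [2, 1, 1, 1]

Step 1 — from the characteristic polynomial, algebraic multiplicity of λ = -5 is 5. From dim ker(B − (-5)·I) = 4, there are exactly 4 Jordan blocks for λ = -5.
Step 2 — from the minimal polynomial, the factor (x + 5)^2 tells us the largest block for λ = -5 has size 2.
Step 3 — with total size 5, 4 blocks, and largest block 2, the block sizes (in nonincreasing order) are [2, 1, 1, 1].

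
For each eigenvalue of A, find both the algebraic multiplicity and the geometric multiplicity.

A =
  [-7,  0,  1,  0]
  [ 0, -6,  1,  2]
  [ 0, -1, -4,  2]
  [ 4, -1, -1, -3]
λ = -5: alg = 4, geom = 2

Step 1 — factor the characteristic polynomial to read off the algebraic multiplicities:
  χ_A(x) = (x + 5)^4

Step 2 — compute geometric multiplicities via the rank-nullity identity g(λ) = n − rank(A − λI):
  rank(A − (-5)·I) = 2, so dim ker(A − (-5)·I) = n − 2 = 2

Summary:
  λ = -5: algebraic multiplicity = 4, geometric multiplicity = 2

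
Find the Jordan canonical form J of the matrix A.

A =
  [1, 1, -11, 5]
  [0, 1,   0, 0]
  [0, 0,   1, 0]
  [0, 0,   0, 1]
J_2(1) ⊕ J_1(1) ⊕ J_1(1)

The characteristic polynomial is
  det(x·I − A) = x^4 - 4*x^3 + 6*x^2 - 4*x + 1 = (x - 1)^4

Eigenvalues and multiplicities (the geometric multiplicity of λ is n − rank(A − λI), which equals the number of Jordan blocks for λ):
  λ = 1: algebraic multiplicity = 4, geometric multiplicity = 3

Determining the block sizes for each eigenvalue:
  λ = 1: 3 blocks summing to 4 forces exactly one block of size 2 and the rest size 1 → block sizes [2, 1, 1]

Assembling the blocks gives a Jordan form
J =
  [1, 1, 0, 0]
  [0, 1, 0, 0]
  [0, 0, 1, 0]
  [0, 0, 0, 1]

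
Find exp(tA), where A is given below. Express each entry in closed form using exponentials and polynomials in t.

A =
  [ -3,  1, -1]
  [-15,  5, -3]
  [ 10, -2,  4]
e^{tA} =
  [-5*t*exp(2*t) + exp(2*t), t*exp(2*t), -t*exp(2*t)]
  [-15*t*exp(2*t), 3*t*exp(2*t) + exp(2*t), -3*t*exp(2*t)]
  [10*t*exp(2*t), -2*t*exp(2*t), 2*t*exp(2*t) + exp(2*t)]

Strategy: write A = P · J · P⁻¹ where J is a Jordan canonical form, so e^{tA} = P · e^{tJ} · P⁻¹, and e^{tJ} can be computed block-by-block.

A has Jordan form
J =
  [2, 1, 0]
  [0, 2, 0]
  [0, 0, 2]
(up to reordering of blocks).

Per-block formulas:
  For a 2×2 Jordan block J_2(2): exp(t · J_2(2)) = e^(2t)·(I + t·N), where N is the 2×2 nilpotent shift.
  For a 1×1 block at λ = 2: exp(t · [2]) = [e^(2t)].

After assembling e^{tJ} and conjugating by P, we get:

e^{tA} =
  [-5*t*exp(2*t) + exp(2*t), t*exp(2*t), -t*exp(2*t)]
  [-15*t*exp(2*t), 3*t*exp(2*t) + exp(2*t), -3*t*exp(2*t)]
  [10*t*exp(2*t), -2*t*exp(2*t), 2*t*exp(2*t) + exp(2*t)]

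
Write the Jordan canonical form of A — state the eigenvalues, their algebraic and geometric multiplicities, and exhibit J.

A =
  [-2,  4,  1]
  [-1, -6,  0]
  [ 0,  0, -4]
J_3(-4)

The characteristic polynomial is
  det(x·I − A) = x^3 + 12*x^2 + 48*x + 64 = (x + 4)^3

Eigenvalues and multiplicities (the geometric multiplicity of λ is n − rank(A − λI), which equals the number of Jordan blocks for λ):
  λ = -4: algebraic multiplicity = 3, geometric multiplicity = 1

Determining the block sizes for each eigenvalue:
  λ = -4: one block (gm = 1), so the single block has size am = 3 → block sizes [3]

Assembling the blocks gives a Jordan form
J =
  [-4,  1,  0]
  [ 0, -4,  1]
  [ 0,  0, -4]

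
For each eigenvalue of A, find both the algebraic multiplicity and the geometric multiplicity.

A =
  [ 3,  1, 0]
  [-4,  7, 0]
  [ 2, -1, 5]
λ = 5: alg = 3, geom = 2

Step 1 — factor the characteristic polynomial to read off the algebraic multiplicities:
  χ_A(x) = (x - 5)^3

Step 2 — compute geometric multiplicities via the rank-nullity identity g(λ) = n − rank(A − λI):
  rank(A − (5)·I) = 1, so dim ker(A − (5)·I) = n − 1 = 2

Summary:
  λ = 5: algebraic multiplicity = 3, geometric multiplicity = 2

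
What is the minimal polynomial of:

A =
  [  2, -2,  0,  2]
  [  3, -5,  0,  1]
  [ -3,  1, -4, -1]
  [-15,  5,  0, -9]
x^2 + 8*x + 16

The characteristic polynomial is χ_A(x) = (x + 4)^4, so the eigenvalues are known. The minimal polynomial is
  m_A(x) = Π_λ (x − λ)^{k_λ}
where k_λ is the size of the *largest* Jordan block for λ (equivalently, the smallest k with (A − λI)^k v = 0 for every generalised eigenvector v of λ).

  λ = -4: largest Jordan block has size 2, contributing (x + 4)^2

So m_A(x) = (x + 4)^2 = x^2 + 8*x + 16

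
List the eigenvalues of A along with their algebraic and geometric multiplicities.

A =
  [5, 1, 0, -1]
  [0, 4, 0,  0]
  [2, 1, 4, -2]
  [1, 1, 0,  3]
λ = 4: alg = 4, geom = 2

Step 1 — factor the characteristic polynomial to read off the algebraic multiplicities:
  χ_A(x) = (x - 4)^4

Step 2 — compute geometric multiplicities via the rank-nullity identity g(λ) = n − rank(A − λI):
  rank(A − (4)·I) = 2, so dim ker(A − (4)·I) = n − 2 = 2

Summary:
  λ = 4: algebraic multiplicity = 4, geometric multiplicity = 2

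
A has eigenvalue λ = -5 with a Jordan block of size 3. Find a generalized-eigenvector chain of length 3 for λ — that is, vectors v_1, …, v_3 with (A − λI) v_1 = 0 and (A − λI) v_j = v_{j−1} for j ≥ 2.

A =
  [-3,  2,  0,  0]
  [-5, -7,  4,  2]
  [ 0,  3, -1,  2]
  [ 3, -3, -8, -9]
A Jordan chain for λ = -5 of length 3:
v_1 = (-6, 6, -9, 9)ᵀ
v_2 = (2, -5, 0, 3)ᵀ
v_3 = (1, 0, 0, 0)ᵀ

Let N = A − (-5)·I. We want v_3 with N^3 v_3 = 0 but N^2 v_3 ≠ 0; then v_{j-1} := N · v_j for j = 3, …, 2.

Pick v_3 = (1, 0, 0, 0)ᵀ.
Then v_2 = N · v_3 = (2, -5, 0, 3)ᵀ.
Then v_1 = N · v_2 = (-6, 6, -9, 9)ᵀ.

Sanity check: (A − (-5)·I) v_1 = (0, 0, 0, 0)ᵀ = 0. ✓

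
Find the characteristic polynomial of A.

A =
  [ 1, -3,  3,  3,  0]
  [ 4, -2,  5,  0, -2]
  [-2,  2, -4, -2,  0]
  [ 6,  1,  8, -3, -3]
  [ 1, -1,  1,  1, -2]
x^5 + 10*x^4 + 40*x^3 + 80*x^2 + 80*x + 32

Expanding det(x·I − A) (e.g. by cofactor expansion or by noting that A is similar to its Jordan form J, which has the same characteristic polynomial as A) gives
  χ_A(x) = x^5 + 10*x^4 + 40*x^3 + 80*x^2 + 80*x + 32
which factors as (x + 2)^5. The eigenvalues (with algebraic multiplicities) are λ = -2 with multiplicity 5.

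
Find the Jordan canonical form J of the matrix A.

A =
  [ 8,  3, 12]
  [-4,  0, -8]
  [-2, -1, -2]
J_2(2) ⊕ J_1(2)

The characteristic polynomial is
  det(x·I − A) = x^3 - 6*x^2 + 12*x - 8 = (x - 2)^3

Eigenvalues and multiplicities (the geometric multiplicity of λ is n − rank(A − λI), which equals the number of Jordan blocks for λ):
  λ = 2: algebraic multiplicity = 3, geometric multiplicity = 2

Determining the block sizes for each eigenvalue:
  λ = 2: 2 blocks summing to 3 forces exactly one block of size 2 and the rest size 1 → block sizes [2, 1]

Assembling the blocks gives a Jordan form
J =
  [2, 1, 0]
  [0, 2, 0]
  [0, 0, 2]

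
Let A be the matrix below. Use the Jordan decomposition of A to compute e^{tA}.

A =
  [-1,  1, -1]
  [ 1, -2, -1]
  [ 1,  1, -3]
e^{tA} =
  [t^2*exp(-2*t)/2 + t*exp(-2*t) + exp(-2*t), t*exp(-2*t), -t^2*exp(-2*t)/2 - t*exp(-2*t)]
  [t*exp(-2*t), exp(-2*t), -t*exp(-2*t)]
  [t^2*exp(-2*t)/2 + t*exp(-2*t), t*exp(-2*t), -t^2*exp(-2*t)/2 - t*exp(-2*t) + exp(-2*t)]

Strategy: write A = P · J · P⁻¹ where J is a Jordan canonical form, so e^{tA} = P · e^{tJ} · P⁻¹, and e^{tJ} can be computed block-by-block.

A has Jordan form
J =
  [-2,  1,  0]
  [ 0, -2,  1]
  [ 0,  0, -2]
(up to reordering of blocks).

Per-block formulas:
  For a 3×3 Jordan block J_3(-2): exp(t · J_3(-2)) = e^(-2t)·(I + t·N + (t^2/2)·N^2), where N is the 3×3 nilpotent shift.

After assembling e^{tJ} and conjugating by P, we get:

e^{tA} =
  [t^2*exp(-2*t)/2 + t*exp(-2*t) + exp(-2*t), t*exp(-2*t), -t^2*exp(-2*t)/2 - t*exp(-2*t)]
  [t*exp(-2*t), exp(-2*t), -t*exp(-2*t)]
  [t^2*exp(-2*t)/2 + t*exp(-2*t), t*exp(-2*t), -t^2*exp(-2*t)/2 - t*exp(-2*t) + exp(-2*t)]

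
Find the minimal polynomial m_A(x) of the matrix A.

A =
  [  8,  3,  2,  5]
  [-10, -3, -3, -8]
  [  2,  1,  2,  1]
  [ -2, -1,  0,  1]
x^3 - 6*x^2 + 12*x - 8

The characteristic polynomial is χ_A(x) = (x - 2)^4, so the eigenvalues are known. The minimal polynomial is
  m_A(x) = Π_λ (x − λ)^{k_λ}
where k_λ is the size of the *largest* Jordan block for λ (equivalently, the smallest k with (A − λI)^k v = 0 for every generalised eigenvector v of λ).

  λ = 2: largest Jordan block has size 3, contributing (x − 2)^3

So m_A(x) = (x - 2)^3 = x^3 - 6*x^2 + 12*x - 8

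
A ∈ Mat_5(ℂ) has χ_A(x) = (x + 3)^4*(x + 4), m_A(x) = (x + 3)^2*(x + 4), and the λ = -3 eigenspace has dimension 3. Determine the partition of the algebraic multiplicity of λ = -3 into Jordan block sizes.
Block sizes for λ = -3: [2, 1, 1]

Step 1 — from the characteristic polynomial, algebraic multiplicity of λ = -3 is 4. From dim ker(A − (-3)·I) = 3, there are exactly 3 Jordan blocks for λ = -3.
Step 2 — from the minimal polynomial, the factor (x + 3)^2 tells us the largest block for λ = -3 has size 2.
Step 3 — with total size 4, 3 blocks, and largest block 2, the block sizes (in nonincreasing order) are [2, 1, 1].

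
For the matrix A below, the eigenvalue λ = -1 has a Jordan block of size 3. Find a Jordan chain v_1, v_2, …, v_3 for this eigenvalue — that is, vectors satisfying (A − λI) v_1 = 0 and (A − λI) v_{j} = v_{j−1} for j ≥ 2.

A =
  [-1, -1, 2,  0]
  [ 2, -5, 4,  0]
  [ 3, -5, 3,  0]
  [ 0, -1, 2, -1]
A Jordan chain for λ = -1 of length 3:
v_1 = (4, 4, 2, 4)ᵀ
v_2 = (0, 2, 3, 0)ᵀ
v_3 = (1, 0, 0, 0)ᵀ

Let N = A − (-1)·I. We want v_3 with N^3 v_3 = 0 but N^2 v_3 ≠ 0; then v_{j-1} := N · v_j for j = 3, …, 2.

Pick v_3 = (1, 0, 0, 0)ᵀ.
Then v_2 = N · v_3 = (0, 2, 3, 0)ᵀ.
Then v_1 = N · v_2 = (4, 4, 2, 4)ᵀ.

Sanity check: (A − (-1)·I) v_1 = (0, 0, 0, 0)ᵀ = 0. ✓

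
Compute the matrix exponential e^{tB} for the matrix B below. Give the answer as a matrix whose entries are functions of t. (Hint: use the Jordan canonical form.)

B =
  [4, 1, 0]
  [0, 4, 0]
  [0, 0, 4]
e^{tB} =
  [exp(4*t), t*exp(4*t), 0]
  [0, exp(4*t), 0]
  [0, 0, exp(4*t)]

Strategy: write B = P · J · P⁻¹ where J is a Jordan canonical form, so e^{tB} = P · e^{tJ} · P⁻¹, and e^{tJ} can be computed block-by-block.

B has Jordan form
J =
  [4, 1, 0]
  [0, 4, 0]
  [0, 0, 4]
(up to reordering of blocks).

Per-block formulas:
  For a 1×1 block at λ = 4: exp(t · [4]) = [e^(4t)].
  For a 2×2 Jordan block J_2(4): exp(t · J_2(4)) = e^(4t)·(I + t·N), where N is the 2×2 nilpotent shift.

After assembling e^{tJ} and conjugating by P, we get:

e^{tB} =
  [exp(4*t), t*exp(4*t), 0]
  [0, exp(4*t), 0]
  [0, 0, exp(4*t)]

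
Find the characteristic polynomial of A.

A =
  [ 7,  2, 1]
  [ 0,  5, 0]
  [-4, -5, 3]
x^3 - 15*x^2 + 75*x - 125

Expanding det(x·I − A) (e.g. by cofactor expansion or by noting that A is similar to its Jordan form J, which has the same characteristic polynomial as A) gives
  χ_A(x) = x^3 - 15*x^2 + 75*x - 125
which factors as (x - 5)^3. The eigenvalues (with algebraic multiplicities) are λ = 5 with multiplicity 3.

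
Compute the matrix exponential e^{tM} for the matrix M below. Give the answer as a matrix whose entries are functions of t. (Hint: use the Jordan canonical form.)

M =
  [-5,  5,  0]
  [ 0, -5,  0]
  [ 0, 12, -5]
e^{tM} =
  [exp(-5*t), 5*t*exp(-5*t), 0]
  [0, exp(-5*t), 0]
  [0, 12*t*exp(-5*t), exp(-5*t)]

Strategy: write M = P · J · P⁻¹ where J is a Jordan canonical form, so e^{tM} = P · e^{tJ} · P⁻¹, and e^{tJ} can be computed block-by-block.

M has Jordan form
J =
  [-5,  1,  0]
  [ 0, -5,  0]
  [ 0,  0, -5]
(up to reordering of blocks).

Per-block formulas:
  For a 1×1 block at λ = -5: exp(t · [-5]) = [e^(-5t)].
  For a 2×2 Jordan block J_2(-5): exp(t · J_2(-5)) = e^(-5t)·(I + t·N), where N is the 2×2 nilpotent shift.

After assembling e^{tJ} and conjugating by P, we get:

e^{tM} =
  [exp(-5*t), 5*t*exp(-5*t), 0]
  [0, exp(-5*t), 0]
  [0, 12*t*exp(-5*t), exp(-5*t)]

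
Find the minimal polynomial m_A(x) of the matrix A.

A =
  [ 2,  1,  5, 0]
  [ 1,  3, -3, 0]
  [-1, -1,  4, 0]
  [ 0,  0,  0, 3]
x^3 - 9*x^2 + 27*x - 27

The characteristic polynomial is χ_A(x) = (x - 3)^4, so the eigenvalues are known. The minimal polynomial is
  m_A(x) = Π_λ (x − λ)^{k_λ}
where k_λ is the size of the *largest* Jordan block for λ (equivalently, the smallest k with (A − λI)^k v = 0 for every generalised eigenvector v of λ).

  λ = 3: largest Jordan block has size 3, contributing (x − 3)^3

So m_A(x) = (x - 3)^3 = x^3 - 9*x^2 + 27*x - 27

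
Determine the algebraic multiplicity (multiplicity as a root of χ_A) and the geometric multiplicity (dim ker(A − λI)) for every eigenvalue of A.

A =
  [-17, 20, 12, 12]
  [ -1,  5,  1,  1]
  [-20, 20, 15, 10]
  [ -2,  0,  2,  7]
λ = -5: alg = 1, geom = 1; λ = 5: alg = 3, geom = 2

Step 1 — factor the characteristic polynomial to read off the algebraic multiplicities:
  χ_A(x) = (x - 5)^3*(x + 5)

Step 2 — compute geometric multiplicities via the rank-nullity identity g(λ) = n − rank(A − λI):
  rank(A − (-5)·I) = 3, so dim ker(A − (-5)·I) = n − 3 = 1
  rank(A − (5)·I) = 2, so dim ker(A − (5)·I) = n − 2 = 2

Summary:
  λ = -5: algebraic multiplicity = 1, geometric multiplicity = 1
  λ = 5: algebraic multiplicity = 3, geometric multiplicity = 2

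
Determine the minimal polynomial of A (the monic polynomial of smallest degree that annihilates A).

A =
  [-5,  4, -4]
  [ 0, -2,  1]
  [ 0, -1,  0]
x^3 + 7*x^2 + 11*x + 5

The characteristic polynomial is χ_A(x) = (x + 1)^2*(x + 5), so the eigenvalues are known. The minimal polynomial is
  m_A(x) = Π_λ (x − λ)^{k_λ}
where k_λ is the size of the *largest* Jordan block for λ (equivalently, the smallest k with (A − λI)^k v = 0 for every generalised eigenvector v of λ).

  λ = -5: largest Jordan block has size 1, contributing (x + 5)
  λ = -1: largest Jordan block has size 2, contributing (x + 1)^2

So m_A(x) = (x + 1)^2*(x + 5) = x^3 + 7*x^2 + 11*x + 5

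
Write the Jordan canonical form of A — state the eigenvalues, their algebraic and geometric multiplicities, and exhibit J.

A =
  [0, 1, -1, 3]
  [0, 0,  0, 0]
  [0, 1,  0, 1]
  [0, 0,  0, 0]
J_3(0) ⊕ J_1(0)

The characteristic polynomial is
  det(x·I − A) = x^4

Eigenvalues and multiplicities (the geometric multiplicity of λ is n − rank(A − λI), which equals the number of Jordan blocks for λ):
  λ = 0: algebraic multiplicity = 4, geometric multiplicity = 2

Determining the block sizes for each eigenvalue:
  λ = 0: with am = 4 and gm = 2, the partition is not yet determined (e.g. several partitions of 4 into 2 parts exist). Let N = A − (0)·I. Computing rank(N^1) = 2, rank(N^2) = 1, rank(N^3) = 0; the number of blocks of size ≥ j is rank(N^{j−1}) − rank(N^j), giving [2, 1, 1]. So we have 1 block(s) of size 3, 1 block(s) of size 1 → block sizes [3, 1]

Assembling the blocks gives a Jordan form
J =
  [0, 1, 0, 0]
  [0, 0, 1, 0]
  [0, 0, 0, 0]
  [0, 0, 0, 0]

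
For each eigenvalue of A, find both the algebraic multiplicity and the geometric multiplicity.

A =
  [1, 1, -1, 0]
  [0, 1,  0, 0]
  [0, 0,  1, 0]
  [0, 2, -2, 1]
λ = 1: alg = 4, geom = 3

Step 1 — factor the characteristic polynomial to read off the algebraic multiplicities:
  χ_A(x) = (x - 1)^4

Step 2 — compute geometric multiplicities via the rank-nullity identity g(λ) = n − rank(A − λI):
  rank(A − (1)·I) = 1, so dim ker(A − (1)·I) = n − 1 = 3

Summary:
  λ = 1: algebraic multiplicity = 4, geometric multiplicity = 3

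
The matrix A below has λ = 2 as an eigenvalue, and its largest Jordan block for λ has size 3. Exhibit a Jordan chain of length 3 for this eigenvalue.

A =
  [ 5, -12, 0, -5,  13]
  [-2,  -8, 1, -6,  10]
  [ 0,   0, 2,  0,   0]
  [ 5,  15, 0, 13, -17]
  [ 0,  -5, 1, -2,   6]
A Jordan chain for λ = 2 of length 3:
v_1 = (1, 0, 0, -2, -1)ᵀ
v_2 = (0, 1, 0, 0, 1)ᵀ
v_3 = (0, 0, 1, 0, 0)ᵀ

Let N = A − (2)·I. We want v_3 with N^3 v_3 = 0 but N^2 v_3 ≠ 0; then v_{j-1} := N · v_j for j = 3, …, 2.

Pick v_3 = (0, 0, 1, 0, 0)ᵀ.
Then v_2 = N · v_3 = (0, 1, 0, 0, 1)ᵀ.
Then v_1 = N · v_2 = (1, 0, 0, -2, -1)ᵀ.

Sanity check: (A − (2)·I) v_1 = (0, 0, 0, 0, 0)ᵀ = 0. ✓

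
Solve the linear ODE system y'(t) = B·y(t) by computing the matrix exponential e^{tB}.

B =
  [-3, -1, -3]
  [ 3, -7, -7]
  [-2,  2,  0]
e^{tB} =
  [-t*exp(-4*t) + exp(-2*t), t*exp(-4*t) - exp(-2*t) + exp(-4*t), t*exp(-4*t) - 2*exp(-2*t) + 2*exp(-4*t)]
  [-t*exp(-4*t) + 2*exp(-2*t) - 2*exp(-4*t), t*exp(-4*t) - 2*exp(-2*t) + 3*exp(-4*t), t*exp(-4*t) - 4*exp(-2*t) + 4*exp(-4*t)]
  [-exp(-2*t) + exp(-4*t), exp(-2*t) - exp(-4*t), 2*exp(-2*t) - exp(-4*t)]

Strategy: write B = P · J · P⁻¹ where J is a Jordan canonical form, so e^{tB} = P · e^{tJ} · P⁻¹, and e^{tJ} can be computed block-by-block.

B has Jordan form
J =
  [-4,  1,  0]
  [ 0, -4,  0]
  [ 0,  0, -2]
(up to reordering of blocks).

Per-block formulas:
  For a 1×1 block at λ = -2: exp(t · [-2]) = [e^(-2t)].
  For a 2×2 Jordan block J_2(-4): exp(t · J_2(-4)) = e^(-4t)·(I + t·N), where N is the 2×2 nilpotent shift.

After assembling e^{tJ} and conjugating by P, we get:

e^{tB} =
  [-t*exp(-4*t) + exp(-2*t), t*exp(-4*t) - exp(-2*t) + exp(-4*t), t*exp(-4*t) - 2*exp(-2*t) + 2*exp(-4*t)]
  [-t*exp(-4*t) + 2*exp(-2*t) - 2*exp(-4*t), t*exp(-4*t) - 2*exp(-2*t) + 3*exp(-4*t), t*exp(-4*t) - 4*exp(-2*t) + 4*exp(-4*t)]
  [-exp(-2*t) + exp(-4*t), exp(-2*t) - exp(-4*t), 2*exp(-2*t) - exp(-4*t)]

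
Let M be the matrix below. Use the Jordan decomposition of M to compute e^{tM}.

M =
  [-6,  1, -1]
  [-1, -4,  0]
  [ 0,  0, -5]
e^{tM} =
  [-t*exp(-5*t) + exp(-5*t), t*exp(-5*t), t^2*exp(-5*t)/2 - t*exp(-5*t)]
  [-t*exp(-5*t), t*exp(-5*t) + exp(-5*t), t^2*exp(-5*t)/2]
  [0, 0, exp(-5*t)]

Strategy: write M = P · J · P⁻¹ where J is a Jordan canonical form, so e^{tM} = P · e^{tJ} · P⁻¹, and e^{tJ} can be computed block-by-block.

M has Jordan form
J =
  [-5,  1,  0]
  [ 0, -5,  1]
  [ 0,  0, -5]
(up to reordering of blocks).

Per-block formulas:
  For a 3×3 Jordan block J_3(-5): exp(t · J_3(-5)) = e^(-5t)·(I + t·N + (t^2/2)·N^2), where N is the 3×3 nilpotent shift.

After assembling e^{tJ} and conjugating by P, we get:

e^{tM} =
  [-t*exp(-5*t) + exp(-5*t), t*exp(-5*t), t^2*exp(-5*t)/2 - t*exp(-5*t)]
  [-t*exp(-5*t), t*exp(-5*t) + exp(-5*t), t^2*exp(-5*t)/2]
  [0, 0, exp(-5*t)]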